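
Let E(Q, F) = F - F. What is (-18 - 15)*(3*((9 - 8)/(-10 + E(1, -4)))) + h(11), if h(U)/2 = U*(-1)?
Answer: -121/10 ≈ -12.100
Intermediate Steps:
E(Q, F) = 0
h(U) = -2*U (h(U) = 2*(U*(-1)) = 2*(-U) = -2*U)
(-18 - 15)*(3*((9 - 8)/(-10 + E(1, -4)))) + h(11) = (-18 - 15)*(3*((9 - 8)/(-10 + 0))) - 2*11 = -99*1/(-10) - 22 = -99*1*(-1/10) - 22 = -99*(-1)/10 - 22 = -33*(-3/10) - 22 = 99/10 - 22 = -121/10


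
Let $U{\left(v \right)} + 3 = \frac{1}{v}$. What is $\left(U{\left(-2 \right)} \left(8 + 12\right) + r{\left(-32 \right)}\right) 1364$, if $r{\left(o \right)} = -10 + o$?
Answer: $-152768$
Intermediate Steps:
$U{\left(v \right)} = -3 + \frac{1}{v}$
$\left(U{\left(-2 \right)} \left(8 + 12\right) + r{\left(-32 \right)}\right) 1364 = \left(\left(-3 + \frac{1}{-2}\right) \left(8 + 12\right) - 42\right) 1364 = \left(\left(-3 - \frac{1}{2}\right) 20 - 42\right) 1364 = \left(\left(- \frac{7}{2}\right) 20 - 42\right) 1364 = \left(-70 - 42\right) 1364 = \left(-112\right) 1364 = -152768$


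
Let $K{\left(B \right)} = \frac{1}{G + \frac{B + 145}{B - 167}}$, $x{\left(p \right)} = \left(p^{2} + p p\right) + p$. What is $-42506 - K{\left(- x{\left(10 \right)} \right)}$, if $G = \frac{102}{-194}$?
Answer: $- \frac{42248151}{994} \approx -42503.0$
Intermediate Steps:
$x{\left(p \right)} = p + 2 p^{2}$ ($x{\left(p \right)} = \left(p^{2} + p^{2}\right) + p = 2 p^{2} + p = p + 2 p^{2}$)
$G = - \frac{51}{97}$ ($G = 102 \left(- \frac{1}{194}\right) = - \frac{51}{97} \approx -0.52577$)
$K{\left(B \right)} = \frac{1}{- \frac{51}{97} + \frac{145 + B}{-167 + B}}$ ($K{\left(B \right)} = \frac{1}{- \frac{51}{97} + \frac{B + 145}{B - 167}} = \frac{1}{- \frac{51}{97} + \frac{145 + B}{-167 + B}}$)
$-42506 - K{\left(- x{\left(10 \right)} \right)} = -42506 - \frac{97 \left(-167 - 10 \left(1 + 2 \cdot 10\right)\right)}{2 \left(11291 + 23 \left(- 10 \left(1 + 2 \cdot 10\right)\right)\right)} = -42506 - \frac{97 \left(-167 - 10 \left(1 + 20\right)\right)}{2 \left(11291 + 23 \left(- 10 \left(1 + 20\right)\right)\right)} = -42506 - \frac{97 \left(-167 - 10 \cdot 21\right)}{2 \left(11291 + 23 \left(- 10 \cdot 21\right)\right)} = -42506 - \frac{97 \left(-167 - 210\right)}{2 \left(11291 + 23 \left(\left(-1\right) 210\right)\right)} = -42506 - \frac{97 \left(-167 - 210\right)}{2 \left(11291 + 23 \left(-210\right)\right)} = -42506 - \frac{97}{2} \frac{1}{11291 - 4830} \left(-377\right) = -42506 - \frac{97}{2} \cdot \frac{1}{6461} \left(-377\right) = -42506 - - \frac{2813}{994} = -42506 + \frac{2813}{994} = - \frac{42248151}{994}$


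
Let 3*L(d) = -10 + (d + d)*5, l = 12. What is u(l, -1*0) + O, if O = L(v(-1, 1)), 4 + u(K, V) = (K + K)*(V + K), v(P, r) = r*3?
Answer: 872/3 ≈ 290.67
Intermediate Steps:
v(P, r) = 3*r
L(d) = -10/3 + 10*d/3 (L(d) = (-10 + (d + d)*5)/3 = (-10 + (2*d)*5)/3 = (-10 + 10*d)/3 = -10/3 + 10*d/3)
u(K, V) = -4 + 2*K*(K + V) (u(K, V) = -4 + (K + K)*(V + K) = -4 + (2*K)*(K + V) = -4 + 2*K*(K + V))
O = 20/3 (O = -10/3 + 10*(3*1)/3 = -10/3 + (10/3)*3 = -10/3 + 10 = 20/3 ≈ 6.6667)
u(l, -1*0) + O = (-4 + 2*12**2 + 2*12*(-1*0)) + 20/3 = (-4 + 2*144 + 2*12*0) + 20/3 = (-4 + 288 + 0) + 20/3 = 284 + 20/3 = 872/3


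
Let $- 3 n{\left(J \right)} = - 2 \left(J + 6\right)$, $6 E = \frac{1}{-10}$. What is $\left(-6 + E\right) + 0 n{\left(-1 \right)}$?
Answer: $- \frac{361}{60} \approx -6.0167$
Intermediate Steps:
$E = - \frac{1}{60}$ ($E = \frac{1}{6 \left(-10\right)} = \frac{1}{6} \left(- \frac{1}{10}\right) = - \frac{1}{60} \approx -0.016667$)
$n{\left(J \right)} = 4 + \frac{2 J}{3}$ ($n{\left(J \right)} = - \frac{\left(-2\right) \left(J + 6\right)}{3} = - \frac{\left(-2\right) \left(6 + J\right)}{3} = - \frac{-12 - 2 J}{3} = 4 + \frac{2 J}{3}$)
$\left(-6 + E\right) + 0 n{\left(-1 \right)} = \left(-6 - \frac{1}{60}\right) + 0 \left(4 + \frac{2}{3} \left(-1\right)\right) = - \frac{361}{60} + 0 \left(4 - \frac{2}{3}\right) = - \frac{361}{60} + 0 \cdot \frac{10}{3} = - \frac{361}{60} + 0 = - \frac{361}{60}$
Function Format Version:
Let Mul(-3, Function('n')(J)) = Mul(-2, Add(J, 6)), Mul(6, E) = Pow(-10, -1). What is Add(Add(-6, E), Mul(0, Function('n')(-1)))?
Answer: Rational(-361, 60) ≈ -6.0167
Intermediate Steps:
E = Rational(-1, 60) (E = Mul(Rational(1, 6), Pow(-10, -1)) = Mul(Rational(1, 6), Rational(-1, 10)) = Rational(-1, 60) ≈ -0.016667)
Function('n')(J) = Add(4, Mul(Rational(2, 3), J)) (Function('n')(J) = Mul(Rational(-1, 3), Mul(-2, Add(J, 6))) = Mul(Rational(-1, 3), Mul(-2, Add(6, J))) = Mul(Rational(-1, 3), Add(-12, Mul(-2, J))) = Add(4, Mul(Rational(2, 3), J)))
Add(Add(-6, E), Mul(0, Function('n')(-1))) = Add(Add(-6, Rational(-1, 60)), Mul(0, Add(4, Mul(Rational(2, 3), -1)))) = Add(Rational(-361, 60), Mul(0, Add(4, Rational(-2, 3)))) = Add(Rational(-361, 60), Mul(0, Rational(10, 3))) = Add(Rational(-361, 60), 0) = Rational(-361, 60)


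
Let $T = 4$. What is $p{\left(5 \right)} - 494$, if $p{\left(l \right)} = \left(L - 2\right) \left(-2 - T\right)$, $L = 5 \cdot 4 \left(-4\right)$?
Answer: $-2$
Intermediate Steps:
$L = -80$ ($L = 20 \left(-4\right) = -80$)
$p{\left(l \right)} = 492$ ($p{\left(l \right)} = \left(-80 - 2\right) \left(-2 - 4\right) = - 82 \left(-2 - 4\right) = \left(-82\right) \left(-6\right) = 492$)
$p{\left(5 \right)} - 494 = 492 - 494 = -2$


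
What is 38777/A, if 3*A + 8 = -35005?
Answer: -38777/11671 ≈ -3.3225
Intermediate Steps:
A = -11671 (A = -8/3 + (1/3)*(-35005) = -8/3 - 35005/3 = -11671)
38777/A = 38777/(-11671) = 38777*(-1/11671) = -38777/11671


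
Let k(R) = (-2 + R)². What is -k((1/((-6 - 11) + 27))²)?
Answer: -39601/10000 ≈ -3.9601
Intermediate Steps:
-k((1/((-6 - 11) + 27))²) = -(-2 + (1/((-6 - 11) + 27))²)² = -(-2 + (1/(-17 + 27))²)² = -(-2 + (1/10)²)² = -(-2 + (⅒)²)² = -(-2 + 1/100)² = -(-199/100)² = -1*39601/10000 = -39601/10000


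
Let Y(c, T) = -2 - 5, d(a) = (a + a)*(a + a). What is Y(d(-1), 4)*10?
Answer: -70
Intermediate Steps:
d(a) = 4*a² (d(a) = (2*a)*(2*a) = 4*a²)
Y(c, T) = -7
Y(d(-1), 4)*10 = -7*10 = -70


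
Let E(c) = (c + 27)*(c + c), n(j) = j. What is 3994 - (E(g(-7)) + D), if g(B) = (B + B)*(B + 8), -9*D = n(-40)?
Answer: 39182/9 ≈ 4353.6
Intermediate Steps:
D = 40/9 (D = -⅑*(-40) = 40/9 ≈ 4.4444)
g(B) = 2*B*(8 + B) (g(B) = (2*B)*(8 + B) = 2*B*(8 + B))
E(c) = 2*c*(27 + c) (E(c) = (27 + c)*(2*c) = 2*c*(27 + c))
3994 - (E(g(-7)) + D) = 3994 - (2*(2*(-7)*(8 - 7))*(27 + 2*(-7)*(8 - 7)) + 40/9) = 3994 - (2*(2*(-7)*1)*(27 + 2*(-7)*1) + 40/9) = 3994 - (2*(-14)*(27 - 14) + 40/9) = 3994 - (2*(-14)*13 + 40/9) = 3994 - (-364 + 40/9) = 3994 - 1*(-3236/9) = 3994 + 3236/9 = 39182/9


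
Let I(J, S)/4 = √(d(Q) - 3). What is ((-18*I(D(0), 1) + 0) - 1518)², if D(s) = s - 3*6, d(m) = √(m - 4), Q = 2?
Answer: 36*(253 + 12*√(-3 + I*√2))² ≈ 2.3757e+6 + 3.9581e+5*I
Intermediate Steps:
d(m) = √(-4 + m)
D(s) = -18 + s (D(s) = s - 18 = -18 + s)
I(J, S) = 4*√(-3 + I*√2) (I(J, S) = 4*√(√(-4 + 2) - 3) = 4*√(√(-2) - 3) = 4*√(I*√2 - 3) = 4*√(-3 + I*√2))
((-18*I(D(0), 1) + 0) - 1518)² = ((-72*√(-3 + I*√2) + 0) - 1518)² = (-72*√(-3 + I*√2) - 1518)² = (-1518 - 72*√(-3 + I*√2))²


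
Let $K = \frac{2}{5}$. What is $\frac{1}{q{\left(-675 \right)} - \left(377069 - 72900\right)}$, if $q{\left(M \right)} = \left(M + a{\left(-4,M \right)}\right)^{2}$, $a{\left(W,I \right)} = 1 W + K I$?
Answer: $\frac{1}{596432} \approx 1.6766 \cdot 10^{-6}$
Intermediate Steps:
$K = \frac{2}{5}$ ($K = 2 \cdot \frac{1}{5} = \frac{2}{5} \approx 0.4$)
$a{\left(W,I \right)} = W + \frac{2 I}{5}$ ($a{\left(W,I \right)} = 1 W + \frac{2 I}{5} = W + \frac{2 I}{5}$)
$q{\left(M \right)} = \left(-4 + \frac{7 M}{5}\right)^{2}$ ($q{\left(M \right)} = \left(M + \left(-4 + \frac{2 M}{5}\right)\right)^{2} = \left(-4 + \frac{7 M}{5}\right)^{2}$)
$\frac{1}{q{\left(-675 \right)} - \left(377069 - 72900\right)} = \frac{1}{\frac{\left(-20 + 7 \left(-675\right)\right)^{2}}{25} - \left(377069 - 72900\right)} = \frac{1}{\frac{\left(-20 - 4725\right)^{2}}{25} + \left(\left(72900 - 40255\right) - 336814\right)} = \frac{1}{\frac{\left(-4745\right)^{2}}{25} + \left(32645 - 336814\right)} = \frac{1}{\frac{1}{25} \cdot 22515025 - 304169} = \frac{1}{900601 - 304169} = \frac{1}{596432}$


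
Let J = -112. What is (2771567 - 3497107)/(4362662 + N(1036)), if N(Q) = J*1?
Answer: -72554/436255 ≈ -0.16631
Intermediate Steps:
N(Q) = -112 (N(Q) = -112*1 = -112)
(2771567 - 3497107)/(4362662 + N(1036)) = (2771567 - 3497107)/(4362662 - 112) = -725540/4362550 = -725540*1/4362550 = -72554/436255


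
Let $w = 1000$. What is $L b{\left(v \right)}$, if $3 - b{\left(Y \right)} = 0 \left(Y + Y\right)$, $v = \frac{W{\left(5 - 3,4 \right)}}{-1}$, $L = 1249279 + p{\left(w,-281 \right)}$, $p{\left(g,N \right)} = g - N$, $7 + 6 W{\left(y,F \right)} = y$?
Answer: $3751680$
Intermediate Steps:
$W{\left(y,F \right)} = - \frac{7}{6} + \frac{y}{6}$
$L = 1250560$ ($L = 1249279 + \left(1000 - -281\right) = 1249279 + \left(1000 + 281\right) = 1249279 + 1281 = 1250560$)
$v = \frac{5}{6}$ ($v = \frac{- \frac{7}{6} + \frac{5 - 3}{6}}{-1} = \left(- \frac{7}{6} + \frac{1}{6} \cdot 2\right) \left(-1\right) = \left(- \frac{7}{6} + \frac{1}{3}\right) \left(-1\right) = \left(- \frac{5}{6}\right) \left(-1\right) = \frac{5}{6} \approx 0.83333$)
$b{\left(Y \right)} = 3$ ($b{\left(Y \right)} = 3 - 0 \left(Y + Y\right) = 3 - 0 \cdot 2 Y = 3 - 0 = 3 + 0 = 3$)
$L b{\left(v \right)} = 1250560 \cdot 3 = 3751680$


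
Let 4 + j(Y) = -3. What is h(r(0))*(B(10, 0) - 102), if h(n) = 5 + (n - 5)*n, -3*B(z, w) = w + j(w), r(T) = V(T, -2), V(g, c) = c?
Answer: -5681/3 ≈ -1893.7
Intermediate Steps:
r(T) = -2
j(Y) = -7 (j(Y) = -4 - 3 = -7)
B(z, w) = 7/3 - w/3 (B(z, w) = -(w - 7)/3 = -(-7 + w)/3 = 7/3 - w/3)
h(n) = 5 + n*(-5 + n) (h(n) = 5 + (-5 + n)*n = 5 + n*(-5 + n))
h(r(0))*(B(10, 0) - 102) = (5 + (-2)² - 5*(-2))*((7/3 - ⅓*0) - 102) = (5 + 4 + 10)*((7/3 + 0) - 102) = 19*(7/3 - 102) = 19*(-299/3) = -5681/3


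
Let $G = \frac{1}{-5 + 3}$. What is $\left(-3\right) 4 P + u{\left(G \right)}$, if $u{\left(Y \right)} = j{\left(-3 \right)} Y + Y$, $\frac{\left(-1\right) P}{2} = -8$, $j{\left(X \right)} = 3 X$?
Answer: $-188$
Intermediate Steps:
$G = - \frac{1}{2}$ ($G = \frac{1}{-2} = - \frac{1}{2} \approx -0.5$)
$P = 16$ ($P = \left(-2\right) \left(-8\right) = 16$)
$u{\left(Y \right)} = - 8 Y$ ($u{\left(Y \right)} = 3 \left(-3\right) Y + Y = - 9 Y + Y = - 8 Y$)
$\left(-3\right) 4 P + u{\left(G \right)} = \left(-3\right) 4 \cdot 16 - -4 = \left(-12\right) 16 + 4 = -192 + 4 = -188$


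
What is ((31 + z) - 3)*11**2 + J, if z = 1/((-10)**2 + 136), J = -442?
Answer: 695377/236 ≈ 2946.5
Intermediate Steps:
z = 1/236 (z = 1/(100 + 136) = 1/236 ≈ 0.0042373)
((31 + z) - 3)*11**2 + J = ((31 + 1/236) - 3)*11**2 - 442 = (7317/236 - 3)*121 - 442 = (6609/236)*121 - 442 = 799689/236 - 442 = 695377/236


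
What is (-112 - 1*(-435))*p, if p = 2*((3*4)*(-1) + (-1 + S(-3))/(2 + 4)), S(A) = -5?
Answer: -8398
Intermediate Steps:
p = -26 (p = 2*((3*4)*(-1) + (-1 - 5)/(2 + 4)) = 2*(12*(-1) - 6/6) = 2*(-12 - 6*⅙) = 2*(-12 - 1) = 2*(-13) = -26)
(-112 - 1*(-435))*p = (-112 - 1*(-435))*(-26) = (-112 + 435)*(-26) = 323*(-26) = -8398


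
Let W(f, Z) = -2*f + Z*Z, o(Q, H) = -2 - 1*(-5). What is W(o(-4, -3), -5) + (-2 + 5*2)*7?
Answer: 75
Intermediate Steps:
o(Q, H) = 3 (o(Q, H) = -2 + 5 = 3)
W(f, Z) = Z**2 - 2*f (W(f, Z) = -2*f + Z**2 = Z**2 - 2*f)
W(o(-4, -3), -5) + (-2 + 5*2)*7 = ((-5)**2 - 2*3) + (-2 + 5*2)*7 = (25 - 6) + (-2 + 10)*7 = 19 + 8*7 = 19 + 56 = 75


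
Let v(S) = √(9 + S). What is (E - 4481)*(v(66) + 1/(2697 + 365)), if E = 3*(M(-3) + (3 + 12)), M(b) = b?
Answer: -4445/3062 - 22225*√3 ≈ -38496.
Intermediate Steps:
E = 36 (E = 3*(-3 + (3 + 12)) = 3*(-3 + 15) = 3*12 = 36)
(E - 4481)*(v(66) + 1/(2697 + 365)) = (36 - 4481)*(√(9 + 66) + 1/(2697 + 365)) = -4445*(√75 + 1/3062) = -4445*(5*√3 + 1/3062) = -4445*(1/3062 + 5*√3) = -4445/3062 - 22225*√3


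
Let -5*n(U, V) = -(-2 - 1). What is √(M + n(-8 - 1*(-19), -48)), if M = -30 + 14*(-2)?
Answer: I*√1465/5 ≈ 7.6551*I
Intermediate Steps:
n(U, V) = -⅗ (n(U, V) = -(-1)*(-2 - 1)/5 = -(-1)*(-3)/5 = -⅕*3 = -⅗)
M = -58 (M = -30 - 28 = -58)
√(M + n(-8 - 1*(-19), -48)) = √(-58 - ⅗) = √(-293/5) = I*√1465/5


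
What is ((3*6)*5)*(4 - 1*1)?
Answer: 270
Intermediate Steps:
((3*6)*5)*(4 - 1*1) = (18*5)*(4 - 1) = 90*3 = 270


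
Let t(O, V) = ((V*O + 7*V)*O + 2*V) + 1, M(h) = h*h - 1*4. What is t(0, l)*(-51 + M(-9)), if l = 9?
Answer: 494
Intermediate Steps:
M(h) = -4 + h**2 (M(h) = h**2 - 4 = -4 + h**2)
t(O, V) = 1 + 2*V + O*(7*V + O*V) (t(O, V) = ((O*V + 7*V)*O + 2*V) + 1 = ((7*V + O*V)*O + 2*V) + 1 = (O*(7*V + O*V) + 2*V) + 1 = (2*V + O*(7*V + O*V)) + 1 = 1 + 2*V + O*(7*V + O*V))
t(0, l)*(-51 + M(-9)) = (1 + 2*9 + 9*0**2 + 7*0*9)*(-51 + (-4 + (-9)**2)) = (1 + 18 + 9*0 + 0)*(-51 + (-4 + 81)) = (1 + 18 + 0 + 0)*(-51 + 77) = 19*26 = 494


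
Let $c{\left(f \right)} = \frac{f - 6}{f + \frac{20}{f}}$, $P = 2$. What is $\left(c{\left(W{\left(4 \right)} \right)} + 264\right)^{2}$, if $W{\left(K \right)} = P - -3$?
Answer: $\frac{5640625}{81} \approx 69637.0$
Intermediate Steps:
$W{\left(K \right)} = 5$ ($W{\left(K \right)} = 2 - -3 = 2 + 3 = 5$)
$c{\left(f \right)} = \frac{-6 + f}{f + \frac{20}{f}}$
$\left(c{\left(W{\left(4 \right)} \right)} + 264\right)^{2} = \left(\frac{5 \left(-6 + 5\right)}{20 + 5^{2}} + 264\right)^{2} = \left(5 \frac{1}{20 + 25} \left(-1\right) + 264\right)^{2} = \left(5 \cdot \frac{1}{45} \left(-1\right) + 264\right)^{2} = \left(- \frac{1}{9} + 264\right)^{2} = \left(\frac{2375}{9}\right)^{2} = \frac{5640625}{81}$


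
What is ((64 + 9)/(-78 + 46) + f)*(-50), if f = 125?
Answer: -98175/16 ≈ -6135.9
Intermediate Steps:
((64 + 9)/(-78 + 46) + f)*(-50) = ((64 + 9)/(-78 + 46) + 125)*(-50) = (73/(-32) + 125)*(-50) = (73*(-1/32) + 125)*(-50) = (-73/32 + 125)*(-50) = (3927/32)*(-50) = -98175/16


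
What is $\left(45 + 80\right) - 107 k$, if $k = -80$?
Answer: $8685$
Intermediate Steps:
$\left(45 + 80\right) - 107 k = \left(45 + 80\right) - -8560 = 125 + 8560 = 8685$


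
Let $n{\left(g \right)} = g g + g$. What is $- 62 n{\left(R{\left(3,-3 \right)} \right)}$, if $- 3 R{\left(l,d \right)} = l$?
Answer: $0$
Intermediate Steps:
$R{\left(l,d \right)} = - \frac{l}{3}$
$n{\left(g \right)} = g + g^{2}$ ($n{\left(g \right)} = g^{2} + g = g + g^{2}$)
$- 62 n{\left(R{\left(3,-3 \right)} \right)} = - 62 \left(- \frac{1}{3}\right) 3 \left(1 - 1\right) = - 62 \left(- (1 - 1)\right) = - 62 \left(\left(-1\right) 0\right) = \left(-62\right) 0 = 0$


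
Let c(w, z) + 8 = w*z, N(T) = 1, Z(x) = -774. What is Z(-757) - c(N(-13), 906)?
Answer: -1672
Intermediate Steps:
c(w, z) = -8 + w*z
Z(-757) - c(N(-13), 906) = -774 - (-8 + 1*906) = -774 - (-8 + 906) = -774 - 1*898 = -774 - 898 = -1672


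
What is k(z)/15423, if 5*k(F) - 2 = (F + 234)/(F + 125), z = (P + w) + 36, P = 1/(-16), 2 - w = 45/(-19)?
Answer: 36779/775052019 ≈ 4.7454e-5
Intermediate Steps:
w = 83/19 (w = 2 - 45/(-19) = 2 - 45*(-1)/19 = 2 - 1*(-45/19) = 2 + 45/19 = 83/19 ≈ 4.3684)
P = -1/16 ≈ -0.062500
z = 12253/304 (z = (-1/16 + 83/19) + 36 = 1309/304 + 36 = 12253/304 ≈ 40.306)
k(F) = ⅖ + (234 + F)/(5*(125 + F)) (k(F) = ⅖ + ((F + 234)/(F + 125))/5 = ⅖ + ((234 + F)/(125 + F))/5 = ⅖ + (234 + F)/(5*(125 + F)))
k(z)/15423 = ((484 + 3*(12253/304))/(5*(125 + 12253/304)))/15423 = ((484 + 36759/304)/(5*(50253/304)))*(1/15423) = ((⅕)*(304/50253)*(183895/304))*(1/15423) = (36779/50253)*(1/15423) = 36779/775052019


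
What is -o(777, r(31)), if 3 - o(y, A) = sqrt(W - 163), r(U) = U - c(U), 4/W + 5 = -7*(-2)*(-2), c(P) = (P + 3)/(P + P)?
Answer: -3 + I*sqrt(177639)/33 ≈ -3.0 + 12.772*I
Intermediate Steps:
c(P) = (3 + P)/(2*P) (c(P) = (3 + P)/((2*P)) = (3 + P)*(1/(2*P)) = (3 + P)/(2*P))
W = -4/33 (W = 4/(-5 - 7*(-2)*(-2)) = 4/(-5 + 14*(-2)) = 4/(-5 - 28) = 4/(-33) = 4*(-1/33) = -4/33 ≈ -0.12121)
r(U) = U - (3 + U)/(2*U)
o(y, A) = 3 - I*sqrt(177639)/33 (o(y, A) = 3 - sqrt(-4/33 - 163) = 3 - sqrt(-5383/33) = 3 - I*sqrt(177639)/33)
-o(777, r(31)) = -(3 - I*sqrt(177639)/33) = -3 + I*sqrt(177639)/33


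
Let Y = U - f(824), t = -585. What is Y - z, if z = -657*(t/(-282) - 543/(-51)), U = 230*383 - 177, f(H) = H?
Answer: 152524375/1598 ≈ 95447.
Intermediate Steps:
U = 87913 (U = 88090 - 177 = 87913)
z = -13356153/1598 (z = -657*(-585/(-282) - 543/(-51)) = -657*(-585*(-1/282) - 543*(-1/51)) = -657*(195/94 + 181/17) = -657*20329/1598 = -13356153/1598 ≈ -8358.0)
Y = 87089 (Y = 87913 - 1*824 = 87913 - 824 = 87089)
Y - z = 87089 - 1*(-13356153/1598) = 87089 + 13356153/1598 = 152524375/1598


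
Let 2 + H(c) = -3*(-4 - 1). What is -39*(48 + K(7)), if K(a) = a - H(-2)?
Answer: -1638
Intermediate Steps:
H(c) = 13 (H(c) = -2 - 3*(-4 - 1) = -2 - 3*(-5) = -2 + 15 = 13)
K(a) = -13 + a (K(a) = a - 1*13 = a - 13 = -13 + a)
-39*(48 + K(7)) = -39*(48 + (-13 + 7)) = -39*(48 - 6) = -39*42 = -1638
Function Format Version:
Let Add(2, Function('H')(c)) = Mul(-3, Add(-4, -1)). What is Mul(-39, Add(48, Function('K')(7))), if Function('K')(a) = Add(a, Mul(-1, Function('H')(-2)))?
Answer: -1638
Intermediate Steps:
Function('H')(c) = 13 (Function('H')(c) = Add(-2, Mul(-3, Add(-4, -1))) = Add(-2, Mul(-3, -5)) = Add(-2, 15) = 13)
Function('K')(a) = Add(-13, a) (Function('K')(a) = Add(a, Mul(-1, 13)) = Add(a, -13) = Add(-13, a))
Mul(-39, Add(48, Function('K')(7))) = Mul(-39, Add(48, Add(-13, 7))) = Mul(-39, Add(48, -6)) = Mul(-39, 42) = -1638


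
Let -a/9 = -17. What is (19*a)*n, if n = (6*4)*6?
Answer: 418608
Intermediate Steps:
a = 153 (a = -9*(-17) = 153)
n = 144 (n = 24*6 = 144)
(19*a)*n = (19*153)*144 = 2907*144 = 418608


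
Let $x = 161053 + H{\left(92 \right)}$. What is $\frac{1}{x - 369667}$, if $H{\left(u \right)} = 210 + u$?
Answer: $- \frac{1}{208312} \approx -4.8005 \cdot 10^{-6}$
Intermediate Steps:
$x = 161355$ ($x = 161053 + \left(210 + 92\right) = 161053 + 302 = 161355$)
$\frac{1}{x - 369667} = \frac{1}{161355 - 369667} = \frac{1}{-208312} = - \frac{1}{208312}$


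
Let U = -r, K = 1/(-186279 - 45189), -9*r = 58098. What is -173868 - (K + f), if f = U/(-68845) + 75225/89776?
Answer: -20728309564662664297/119218147380080 ≈ -1.7387e+5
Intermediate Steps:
r = -19366/3 (r = -1/9*58098 = -19366/3 ≈ -6455.3)
K = -1/231468 (K = 1/(-231468) = -1/231468 ≈ -4.3203e-6)
U = 19366/3 (U = -1*(-19366/3) = 19366/3 ≈ 6455.3)
f = 13797993359/18541886160 (f = (19366/3)/(-68845) + 75225/89776 = (19366/3)*(-1/68845) + 75225*(1/89776) = -19366/206535 + 75225/89776 = 13797993359/18541886160 ≈ 0.74415)
-173868 - (K + f) = -173868 - (-1/231468 + 13797993359/18541886160) = -173868 - 1*88715982914857/119218147380080 = -173868 - 88715982914857/119218147380080 = -20728309564662664297/119218147380080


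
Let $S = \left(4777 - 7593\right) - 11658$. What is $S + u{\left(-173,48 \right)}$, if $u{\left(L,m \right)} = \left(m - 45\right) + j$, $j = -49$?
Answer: $-14520$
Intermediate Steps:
$u{\left(L,m \right)} = -94 + m$ ($u{\left(L,m \right)} = \left(m - 45\right) - 49 = \left(-45 + m\right) - 49 = -94 + m$)
$S = -14474$ ($S = -2816 - 11658 = -14474$)
$S + u{\left(-173,48 \right)} = -14474 + \left(-94 + 48\right) = -14474 - 46 = -14520$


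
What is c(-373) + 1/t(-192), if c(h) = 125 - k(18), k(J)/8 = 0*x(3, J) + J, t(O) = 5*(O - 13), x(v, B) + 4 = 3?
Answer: -19476/1025 ≈ -19.001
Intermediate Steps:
x(v, B) = -1 (x(v, B) = -4 + 3 = -1)
t(O) = -65 + 5*O (t(O) = 5*(-13 + O) = -65 + 5*O)
k(J) = 8*J (k(J) = 8*(0*(-1) + J) = 8*(0 + J) = 8*J)
c(h) = -19 (c(h) = 125 - 8*18 = 125 - 1*144 = 125 - 144 = -19)
c(-373) + 1/t(-192) = -19 + 1/(-65 + 5*(-192)) = -19 + 1/(-65 - 960) = -19 + 1/(-1025) = -19 - 1/1025 = -19476/1025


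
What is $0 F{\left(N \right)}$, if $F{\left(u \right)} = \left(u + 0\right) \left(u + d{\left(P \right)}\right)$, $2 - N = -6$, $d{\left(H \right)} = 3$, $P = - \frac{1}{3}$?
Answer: $0$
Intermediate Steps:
$P = - \frac{1}{3}$ ($P = \left(-1\right) \frac{1}{3} = - \frac{1}{3} \approx -0.33333$)
$N = 8$ ($N = 2 - -6 = 2 + 6 = 8$)
$F{\left(u \right)} = u \left(3 + u\right)$ ($F{\left(u \right)} = \left(u + 0\right) \left(u + 3\right) = u \left(3 + u\right)$)
$0 F{\left(N \right)} = 0 \cdot 8 \left(3 + 8\right) = 0 \cdot 8 \cdot 11 = 0 \cdot 88 = 0$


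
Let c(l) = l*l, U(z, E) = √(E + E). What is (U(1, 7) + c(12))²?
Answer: (144 + √14)² ≈ 21828.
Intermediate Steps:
U(z, E) = √2*√E (U(z, E) = √(2*E) = √2*√E)
c(l) = l²
(U(1, 7) + c(12))² = (√2*√7 + 12²)² = (√14 + 144)² = (144 + √14)²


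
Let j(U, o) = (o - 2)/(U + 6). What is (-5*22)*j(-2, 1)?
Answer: 55/2 ≈ 27.500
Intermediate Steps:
j(U, o) = (-2 + o)/(6 + U)
(-5*22)*j(-2, 1) = (-5*22)*((-2 + 1)/(6 - 2)) = -110*(-1)/4 = -55*(-1)/2 = -110*(-¼) = 55/2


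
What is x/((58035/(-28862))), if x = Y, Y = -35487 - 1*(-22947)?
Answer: 24128632/3869 ≈ 6236.4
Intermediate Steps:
Y = -12540 (Y = -35487 + 22947 = -12540)
x = -12540
x/((58035/(-28862))) = -12540/(58035/(-28862)) = -12540/(58035*(-1/28862)) = -12540/(-58035/28862) = -12540*(-28862/58035) = 24128632/3869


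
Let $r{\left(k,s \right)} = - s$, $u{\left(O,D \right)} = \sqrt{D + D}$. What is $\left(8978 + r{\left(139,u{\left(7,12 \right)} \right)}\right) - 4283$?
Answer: $4695 - 2 \sqrt{6} \approx 4690.1$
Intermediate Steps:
$u{\left(O,D \right)} = \sqrt{2} \sqrt{D}$ ($u{\left(O,D \right)} = \sqrt{2 D} = \sqrt{2} \sqrt{D}$)
$\left(8978 + r{\left(139,u{\left(7,12 \right)} \right)}\right) - 4283 = \left(8978 - \sqrt{2} \sqrt{12}\right) - 4283 = \left(8978 - \sqrt{2} \cdot 2 \sqrt{3}\right) - 4283 = \left(8978 - 2 \sqrt{6}\right) - 4283 = 4695 - 2 \sqrt{6}$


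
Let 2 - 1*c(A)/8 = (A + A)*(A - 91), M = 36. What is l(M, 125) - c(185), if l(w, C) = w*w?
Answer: 279520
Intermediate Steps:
c(A) = 16 - 16*A*(-91 + A) (c(A) = 16 - 8*(A + A)*(A - 91) = 16 - 8*2*A*(-91 + A) = 16 - 16*A*(-91 + A))
l(w, C) = w²
l(M, 125) - c(185) = 36² - (16 - 16*185² + 1456*185) = 1296 - (16 - 16*34225 + 269360) = 1296 - (16 - 547600 + 269360) = 1296 - 1*(-278224) = 1296 + 278224 = 279520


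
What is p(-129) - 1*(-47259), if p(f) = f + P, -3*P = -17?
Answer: 141407/3 ≈ 47136.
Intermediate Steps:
P = 17/3 (P = -⅓*(-17) = 17/3 ≈ 5.6667)
p(f) = 17/3 + f (p(f) = f + 17/3 = 17/3 + f)
p(-129) - 1*(-47259) = (17/3 - 129) - 1*(-47259) = -370/3 + 47259 = 141407/3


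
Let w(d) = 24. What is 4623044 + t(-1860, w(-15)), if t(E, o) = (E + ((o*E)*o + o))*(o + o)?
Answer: -46890364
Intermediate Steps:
t(E, o) = 2*o*(E + o + E*o²) (t(E, o) = (E + ((E*o)*o + o))*(2*o) = (E + (E*o² + o))*(2*o) = (E + (o + E*o²))*(2*o) = (E + o + E*o²)*(2*o) = 2*o*(E + o + E*o²))
4623044 + t(-1860, w(-15)) = 4623044 + 2*24*(-1860 + 24 - 1860*24²) = 4623044 + 2*24*(-1860 + 24 - 1860*576) = 4623044 + 2*24*(-1860 + 24 - 1071360) = 4623044 + 2*24*(-1073196) = 4623044 - 51513408 = -46890364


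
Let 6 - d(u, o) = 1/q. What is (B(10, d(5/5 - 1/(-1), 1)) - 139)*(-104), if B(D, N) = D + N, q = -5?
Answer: 63856/5 ≈ 12771.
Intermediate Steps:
d(u, o) = 31/5 (d(u, o) = 6 - 1/(-5) = 6 - 1*(-⅕) = 6 + ⅕ = 31/5)
(B(10, d(5/5 - 1/(-1), 1)) - 139)*(-104) = ((10 + 31/5) - 139)*(-104) = (81/5 - 139)*(-104) = -614/5*(-104) = 63856/5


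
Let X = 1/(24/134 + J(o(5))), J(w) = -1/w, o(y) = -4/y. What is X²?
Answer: 71824/146689 ≈ 0.48963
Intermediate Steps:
o(y) = -4/y
X = 268/383 (X = 1/(24/134 - 1/((-4/5))) = 1/(24*(1/134) - 1/((-4*⅕))) = 1/(12/67 - 1/(-⅘)) = 1/(12/67 - 1*(-5/4)) = 1/(12/67 + 5/4) = 1/(383/268) = 268/383 ≈ 0.69974)
X² = (268/383)² = 71824/146689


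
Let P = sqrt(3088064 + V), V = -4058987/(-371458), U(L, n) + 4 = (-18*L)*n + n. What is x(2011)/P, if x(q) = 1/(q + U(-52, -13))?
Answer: -sqrt(426095807849353942)/11670495046706026 ≈ -5.5933e-8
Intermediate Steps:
U(L, n) = -4 + n - 18*L*n (U(L, n) = -4 + ((-18*L)*n + n) = -4 + (-18*L*n + n) = -4 + (n - 18*L*n) = -4 + n - 18*L*n)
V = 4058987/371458 (V = -4058987*(-1/371458) = 4058987/371458 ≈ 10.927)
x(q) = 1/(-12185 + q) (x(q) = 1/(q + (-4 - 13 - 18*(-52)*(-13))) = 1/(q + (-4 - 13 - 12168)) = 1/(q - 12185) = 1/(-12185 + q))
P = sqrt(426095807849353942)/371458 (P = sqrt(3088064 + 4058987/371458) = sqrt(1147090136299/371458) = sqrt(426095807849353942)/371458 ≈ 1757.3)
x(2011)/P = 1/((-12185 + 2011)*((sqrt(426095807849353942)/371458))) = (sqrt(426095807849353942)/1147090136299)/(-10174) = -sqrt(426095807849353942)/11670495046706026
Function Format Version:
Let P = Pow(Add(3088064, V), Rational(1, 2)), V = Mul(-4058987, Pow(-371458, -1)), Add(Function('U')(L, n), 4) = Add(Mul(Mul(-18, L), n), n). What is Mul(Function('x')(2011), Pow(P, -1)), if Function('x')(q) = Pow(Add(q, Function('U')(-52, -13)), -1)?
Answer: Mul(Rational(-1, 11670495046706026), Pow(426095807849353942, Rational(1, 2))) ≈ -5.5933e-8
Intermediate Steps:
Function('U')(L, n) = Add(-4, n, Mul(-18, L, n)) (Function('U')(L, n) = Add(-4, Add(Mul(Mul(-18, L), n), n)) = Add(-4, Add(Mul(-18, L, n), n)) = Add(-4, Add(n, Mul(-18, L, n))) = Add(-4, n, Mul(-18, L, n)))
V = Rational(4058987, 371458) (V = Mul(-4058987, Rational(-1, 371458)) = Rational(4058987, 371458) ≈ 10.927)
Function('x')(q) = Pow(Add(-12185, q), -1) (Function('x')(q) = Pow(Add(q, Add(-4, -13, Mul(-18, -52, -13))), -1) = Pow(Add(q, Add(-4, -13, -12168)), -1) = Pow(Add(q, -12185), -1) = Pow(Add(-12185, q), -1))
P = Mul(Rational(1, 371458), Pow(426095807849353942, Rational(1, 2))) (P = Pow(Add(3088064, Rational(4058987, 371458)), Rational(1, 2)) = Pow(Rational(1147090136299, 371458), Rational(1, 2)) = Mul(Rational(1, 371458), Pow(426095807849353942, Rational(1, 2))) ≈ 1757.3)
Mul(Function('x')(2011), Pow(P, -1)) = Mul(Pow(Add(-12185, 2011), -1), Pow(Mul(Rational(1, 371458), Pow(426095807849353942, Rational(1, 2))), -1)) = Mul(Pow(-10174, -1), Mul(Rational(1, 1147090136299), Pow(426095807849353942, Rational(1, 2)))) = Mul(Rational(-1, 10174), Mul(Rational(1, 1147090136299), Pow(426095807849353942, Rational(1, 2)))) = Mul(Rational(-1, 11670495046706026), Pow(426095807849353942, Rational(1, 2)))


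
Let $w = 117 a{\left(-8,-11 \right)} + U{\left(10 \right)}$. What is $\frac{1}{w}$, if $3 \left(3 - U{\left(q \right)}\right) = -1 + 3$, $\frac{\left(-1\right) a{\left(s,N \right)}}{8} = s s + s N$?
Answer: $- \frac{3}{426809} \approx -7.0289 \cdot 10^{-6}$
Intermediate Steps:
$a{\left(s,N \right)} = - 8 s^{2} - 8 N s$ ($a{\left(s,N \right)} = - 8 \left(s s + s N\right) = - 8 \left(s^{2} + N s\right) = - 8 s^{2} - 8 N s$)
$U{\left(q \right)} = \frac{7}{3}$ ($U{\left(q \right)} = 3 - \frac{-1 + 3}{3} = 3 - \frac{2}{3} = \frac{7}{3}$)
$w = - \frac{426809}{3}$ ($w = 117 \left(\left(-8\right) \left(-8\right) \left(-11 - 8\right)\right) + \frac{7}{3} = 117 \left(\left(-8\right) \left(-8\right) \left(-19\right)\right) + \frac{7}{3} = 117 \left(-1216\right) + \frac{7}{3} = -142272 + \frac{7}{3} = - \frac{426809}{3} \approx -1.4227 \cdot 10^{5}$)
$\frac{1}{w} = \frac{1}{- \frac{426809}{3}} = - \frac{3}{426809}$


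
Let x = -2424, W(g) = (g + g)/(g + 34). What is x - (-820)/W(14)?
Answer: -7128/7 ≈ -1018.3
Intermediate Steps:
W(g) = 2*g/(34 + g) (W(g) = (2*g)/(34 + g) = 2*g/(34 + g))
x - (-820)/W(14) = -2424 - (-820)/(2*14/(34 + 14)) = -2424 - (-820)/(2*14/48) = -2424 - (-820)/(2*14*(1/48)) = -2424 - (-820)/7/12 = -2424 - (-820)*12/7 = -2424 - 1*(-9840/7) = -2424 + 9840/7 = -7128/7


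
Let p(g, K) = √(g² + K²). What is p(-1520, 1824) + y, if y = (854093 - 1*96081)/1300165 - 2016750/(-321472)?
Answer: 1432893698707/208983321440 + 304*√61 ≈ 2381.2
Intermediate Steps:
p(g, K) = √(K² + g²)
y = 1432893698707/208983321440 (y = (854093 - 96081)*(1/1300165) - 2016750*(-1/321472) = 758012*(1/1300165) + 1008375/160736 = 758012/1300165 + 1008375/160736 = 1432893698707/208983321440 ≈ 6.8565)
p(-1520, 1824) + y = √(1824² + (-1520)²) + 1432893698707/208983321440 = √(3326976 + 2310400) + 1432893698707/208983321440 = √5637376 + 1432893698707/208983321440 = 304*√61 + 1432893698707/208983321440 = 1432893698707/208983321440 + 304*√61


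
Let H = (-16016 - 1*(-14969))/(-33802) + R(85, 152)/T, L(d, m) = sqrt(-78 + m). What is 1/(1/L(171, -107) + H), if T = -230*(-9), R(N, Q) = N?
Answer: 163115282487285/23989935846914 + 12239551229049*I*sqrt(185)/23989935846914 ≈ 6.7993 + 6.9394*I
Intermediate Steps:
T = 2070
H = 252023/3498507 (H = (-16016 - 1*(-14969))/(-33802) + 85/2070 = (-16016 + 14969)*(-1/33802) + 85*(1/2070) = -1047*(-1/33802) + 17/414 = 1047/33802 + 17/414 = 252023/3498507 ≈ 0.072037)
1/(1/L(171, -107) + H) = 1/(1/(sqrt(-78 - 107)) + 252023/3498507) = 1/(1/(sqrt(-185)) + 252023/3498507) = 1/(1/(I*sqrt(185)) + 252023/3498507) = 1/(-I*sqrt(185)/185 + 252023/3498507) = 1/(252023/3498507 - I*sqrt(185)/185)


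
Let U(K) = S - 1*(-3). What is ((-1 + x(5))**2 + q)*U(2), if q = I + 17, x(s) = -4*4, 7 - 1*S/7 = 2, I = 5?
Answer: 11818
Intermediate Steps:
S = 35 (S = 49 - 7*2 = 49 - 14 = 35)
x(s) = -16
U(K) = 38 (U(K) = 35 - 1*(-3) = 35 + 3 = 38)
q = 22 (q = 5 + 17 = 22)
((-1 + x(5))**2 + q)*U(2) = ((-1 - 16)**2 + 22)*38 = ((-17)**2 + 22)*38 = (289 + 22)*38 = 311*38 = 11818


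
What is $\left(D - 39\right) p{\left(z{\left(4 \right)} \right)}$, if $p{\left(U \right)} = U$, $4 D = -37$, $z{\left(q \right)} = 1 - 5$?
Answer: $193$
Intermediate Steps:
$z{\left(q \right)} = -4$ ($z{\left(q \right)} = 1 - 5 = -4$)
$D = - \frac{37}{4}$ ($D = \frac{1}{4} \left(-37\right) = - \frac{37}{4} \approx -9.25$)
$\left(D - 39\right) p{\left(z{\left(4 \right)} \right)} = \left(- \frac{37}{4} - 39\right) \left(-4\right) = \left(- \frac{193}{4}\right) \left(-4\right) = 193$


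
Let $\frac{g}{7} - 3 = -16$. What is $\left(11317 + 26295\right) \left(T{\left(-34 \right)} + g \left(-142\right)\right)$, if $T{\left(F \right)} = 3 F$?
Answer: $482185840$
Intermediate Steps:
$g = -91$ ($g = 21 + 7 \left(-16\right) = 21 - 112 = -91$)
$\left(11317 + 26295\right) \left(T{\left(-34 \right)} + g \left(-142\right)\right) = \left(11317 + 26295\right) \left(3 \left(-34\right) - -12922\right) = 37612 \left(-102 + 12922\right) = 37612 \cdot 12820 = 482185840$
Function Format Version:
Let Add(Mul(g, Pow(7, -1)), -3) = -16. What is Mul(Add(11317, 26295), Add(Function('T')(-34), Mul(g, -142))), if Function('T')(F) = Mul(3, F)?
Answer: 482185840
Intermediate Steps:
g = -91 (g = Add(21, Mul(7, -16)) = Add(21, -112) = -91)
Mul(Add(11317, 26295), Add(Function('T')(-34), Mul(g, -142))) = Mul(Add(11317, 26295), Add(Mul(3, -34), Mul(-91, -142))) = Mul(37612, Add(-102, 12922)) = Mul(37612, 12820) = 482185840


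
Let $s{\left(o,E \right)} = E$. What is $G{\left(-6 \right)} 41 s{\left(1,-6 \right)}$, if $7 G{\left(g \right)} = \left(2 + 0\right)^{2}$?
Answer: $- \frac{984}{7} \approx -140.57$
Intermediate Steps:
$G{\left(g \right)} = \frac{4}{7}$ ($G{\left(g \right)} = \frac{\left(2 + 0\right)^{2}}{7} = \frac{2^{2}}{7} = \frac{1}{7} \cdot 4 = \frac{4}{7}$)
$G{\left(-6 \right)} 41 s{\left(1,-6 \right)} = \frac{4}{7} \cdot 41 \left(-6\right) = \frac{164}{7} \left(-6\right) = - \frac{984}{7}$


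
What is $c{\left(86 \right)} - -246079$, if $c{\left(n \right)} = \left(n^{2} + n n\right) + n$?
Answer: $260957$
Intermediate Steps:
$c{\left(n \right)} = n + 2 n^{2}$ ($c{\left(n \right)} = \left(n^{2} + n^{2}\right) + n = 2 n^{2} + n = n + 2 n^{2}$)
$c{\left(86 \right)} - -246079 = 86 \left(1 + 2 \cdot 86\right) - -246079 = 86 \left(1 + 172\right) + 246079 = 86 \cdot 173 + 246079 = 14878 + 246079 = 260957$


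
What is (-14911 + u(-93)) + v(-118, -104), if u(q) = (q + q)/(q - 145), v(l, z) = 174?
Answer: -1753610/119 ≈ -14736.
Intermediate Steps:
u(q) = 2*q/(-145 + q) (u(q) = (2*q)/(-145 + q) = 2*q/(-145 + q))
(-14911 + u(-93)) + v(-118, -104) = (-14911 + 2*(-93)/(-145 - 93)) + 174 = (-14911 + 2*(-93)/(-238)) + 174 = (-14911 + 2*(-93)*(-1/238)) + 174 = (-14911 + 93/119) + 174 = -1774316/119 + 174 = -1753610/119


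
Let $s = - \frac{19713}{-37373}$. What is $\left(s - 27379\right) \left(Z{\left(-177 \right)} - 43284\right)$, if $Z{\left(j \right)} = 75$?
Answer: $\frac{44212125193686}{37373} \approx 1.183 \cdot 10^{9}$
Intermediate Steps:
$s = \frac{19713}{37373}$ ($s = \left(-19713\right) \left(- \frac{1}{37373}\right) = \frac{19713}{37373} \approx 0.52747$)
$\left(s - 27379\right) \left(Z{\left(-177 \right)} - 43284\right) = \left(\frac{19713}{37373} - 27379\right) \left(75 - 43284\right) = \left(\frac{19713}{37373} - 27379\right) \left(-43209\right) = \left(- \frac{1023215654}{37373}\right) \left(-43209\right) = \frac{44212125193686}{37373}$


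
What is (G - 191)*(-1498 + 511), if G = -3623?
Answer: 3764418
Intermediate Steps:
(G - 191)*(-1498 + 511) = (-3623 - 191)*(-1498 + 511) = -3814*(-987) = 3764418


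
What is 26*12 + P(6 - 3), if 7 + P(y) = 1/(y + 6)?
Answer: 2746/9 ≈ 305.11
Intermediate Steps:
P(y) = -7 + 1/(6 + y) (P(y) = -7 + 1/(y + 6) = -7 + 1/(6 + y))
26*12 + P(6 - 3) = 26*12 + (-41 - 7*(6 - 3))/(6 + (6 - 3)) = 312 + (-41 - 7*3)/(6 + 3) = 312 + (-41 - 21)/9 = 312 + (1/9)*(-62) = 312 - 62/9 = 2746/9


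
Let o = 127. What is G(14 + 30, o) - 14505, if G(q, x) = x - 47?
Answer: -14425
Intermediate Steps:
G(q, x) = -47 + x
G(14 + 30, o) - 14505 = (-47 + 127) - 14505 = 80 - 14505 = -14425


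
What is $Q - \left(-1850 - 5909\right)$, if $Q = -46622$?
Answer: $-38863$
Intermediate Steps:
$Q - \left(-1850 - 5909\right) = -46622 - \left(-1850 - 5909\right) = -46622 - -7759 = -46622 + 7759 = -38863$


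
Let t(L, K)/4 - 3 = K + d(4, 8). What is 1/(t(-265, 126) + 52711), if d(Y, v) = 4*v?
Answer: 1/53355 ≈ 1.8742e-5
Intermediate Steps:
t(L, K) = 140 + 4*K (t(L, K) = 12 + 4*(K + 4*8) = 12 + 4*(K + 32) = 12 + 4*(32 + K) = 12 + (128 + 4*K) = 140 + 4*K)
1/(t(-265, 126) + 52711) = 1/((140 + 4*126) + 52711) = 1/((140 + 504) + 52711) = 1/(644 + 52711) = 1/53355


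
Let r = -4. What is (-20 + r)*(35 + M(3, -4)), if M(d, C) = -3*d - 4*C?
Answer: -1008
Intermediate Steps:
M(d, C) = -4*C - 3*d
(-20 + r)*(35 + M(3, -4)) = (-20 - 4)*(35 + (-4*(-4) - 3*3)) = -24*(35 + (16 - 9)) = -24*(35 + 7) = -24*42 = -1008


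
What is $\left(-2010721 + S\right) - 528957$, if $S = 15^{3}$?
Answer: $-2536303$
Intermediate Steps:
$S = 3375$
$\left(-2010721 + S\right) - 528957 = \left(-2010721 + 3375\right) - 528957 = -2007346 - 528957 = -2536303$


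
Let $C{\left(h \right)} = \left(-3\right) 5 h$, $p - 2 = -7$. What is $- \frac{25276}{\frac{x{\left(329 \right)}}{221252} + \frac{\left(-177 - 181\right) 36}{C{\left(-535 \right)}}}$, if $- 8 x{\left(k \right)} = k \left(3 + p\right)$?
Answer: $\frac{59838311406400}{3801114293} \approx 15742.0$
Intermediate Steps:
$p = -5$ ($p = 2 - 7 = -5$)
$x{\left(k \right)} = \frac{k}{4}$ ($x{\left(k \right)} = - \frac{k \left(3 - 5\right)}{8} = - \frac{k \left(-2\right)}{8} = - \frac{\left(-2\right) k}{8} = \frac{k}{4}$)
$C{\left(h \right)} = - 15 h$
$- \frac{25276}{\frac{x{\left(329 \right)}}{221252} + \frac{\left(-177 - 181\right) 36}{C{\left(-535 \right)}}} = - \frac{25276}{\frac{\frac{1}{4} \cdot 329}{221252} + \frac{\left(-177 - 181\right) 36}{\left(-15\right) \left(-535\right)}} = - \frac{25276}{\frac{329}{4} \cdot \frac{1}{221252} + \frac{\left(-358\right) 36}{8025}} = - \frac{25276}{\frac{329}{885008} - \frac{4296}{2675}} = - \frac{25276}{- \frac{3801114293}{2367396400}} = \left(-25276\right) \left(- \frac{2367396400}{3801114293}\right) = \frac{59838311406400}{3801114293}$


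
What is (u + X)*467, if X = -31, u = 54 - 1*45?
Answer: -10274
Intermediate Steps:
u = 9 (u = 54 - 45 = 9)
(u + X)*467 = (9 - 31)*467 = -22*467 = -10274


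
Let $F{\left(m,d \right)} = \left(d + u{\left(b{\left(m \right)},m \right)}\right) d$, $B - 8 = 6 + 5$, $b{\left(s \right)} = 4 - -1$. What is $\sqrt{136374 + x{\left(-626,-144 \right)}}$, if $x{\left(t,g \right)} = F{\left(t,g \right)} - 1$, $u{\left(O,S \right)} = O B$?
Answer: $\sqrt{143429} \approx 378.72$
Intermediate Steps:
$b{\left(s \right)} = 5$ ($b{\left(s \right)} = 4 + 1 = 5$)
$B = 19$ ($B = 8 + \left(6 + 5\right) = 8 + 11 = 19$)
$u{\left(O,S \right)} = 19 O$ ($u{\left(O,S \right)} = O 19 = 19 O$)
$F{\left(m,d \right)} = d \left(95 + d\right)$ ($F{\left(m,d \right)} = \left(d + 19 \cdot 5\right) d = \left(d + 95\right) d = \left(95 + d\right) d = d \left(95 + d\right)$)
$x{\left(t,g \right)} = -1 + g \left(95 + g\right)$ ($x{\left(t,g \right)} = g \left(95 + g\right) - 1 = -1 + g \left(95 + g\right)$)
$\sqrt{136374 + x{\left(-626,-144 \right)}} = \sqrt{136374 - \left(1 + 144 \left(95 - 144\right)\right)} = \sqrt{136374 - -7055} = \sqrt{136374 + \left(-1 + 7056\right)} = \sqrt{136374 + 7055} = \sqrt{143429}$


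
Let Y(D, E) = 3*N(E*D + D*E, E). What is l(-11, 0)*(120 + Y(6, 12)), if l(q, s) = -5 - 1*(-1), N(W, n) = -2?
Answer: -456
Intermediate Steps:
Y(D, E) = -6 (Y(D, E) = 3*(-2) = -6)
l(q, s) = -4 (l(q, s) = -5 + 1 = -4)
l(-11, 0)*(120 + Y(6, 12)) = -4*(120 - 6) = -4*114 = -456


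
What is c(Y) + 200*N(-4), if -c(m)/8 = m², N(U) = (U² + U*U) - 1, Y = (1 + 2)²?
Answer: 5552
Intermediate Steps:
Y = 9 (Y = 3² = 9)
N(U) = -1 + 2*U² (N(U) = (U² + U²) - 1 = 2*U² - 1 = -1 + 2*U²)
c(m) = -8*m²
c(Y) + 200*N(-4) = -8*9² + 200*(-1 + 2*(-4)²) = -8*81 + 200*(-1 + 2*16) = -648 + 200*(-1 + 32) = -648 + 200*31 = -648 + 6200 = 5552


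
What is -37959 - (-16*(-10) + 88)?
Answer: -38207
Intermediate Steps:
-37959 - (-16*(-10) + 88) = -37959 - (160 + 88) = -37959 - 1*248 = -37959 - 248 = -38207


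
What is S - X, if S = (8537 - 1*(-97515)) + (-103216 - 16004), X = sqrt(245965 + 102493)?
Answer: -13168 - sqrt(348458) ≈ -13758.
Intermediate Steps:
X = sqrt(348458) ≈ 590.30
S = -13168 (S = (8537 + 97515) - 119220 = 106052 - 119220 = -13168)
S - X = -13168 - sqrt(348458)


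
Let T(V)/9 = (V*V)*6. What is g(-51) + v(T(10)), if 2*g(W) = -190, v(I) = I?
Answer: 5305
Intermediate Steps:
T(V) = 54*V² (T(V) = 9*((V*V)*6) = 9*(V²*6) = 9*(6*V²) = 54*V²)
g(W) = -95 (g(W) = (½)*(-190) = -95)
g(-51) + v(T(10)) = -95 + 54*10² = -95 + 54*100 = -95 + 5400 = 5305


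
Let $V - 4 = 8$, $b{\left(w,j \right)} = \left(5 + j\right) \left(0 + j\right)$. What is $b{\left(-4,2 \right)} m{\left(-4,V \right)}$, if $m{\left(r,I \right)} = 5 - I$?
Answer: $-98$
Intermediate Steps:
$b{\left(w,j \right)} = j \left(5 + j\right)$ ($b{\left(w,j \right)} = \left(5 + j\right) j = j \left(5 + j\right)$)
$V = 12$ ($V = 4 + 8 = 12$)
$b{\left(-4,2 \right)} m{\left(-4,V \right)} = 2 \left(5 + 2\right) \left(5 - 12\right) = 2 \cdot 7 \left(5 - 12\right) = 14 \left(-7\right) = -98$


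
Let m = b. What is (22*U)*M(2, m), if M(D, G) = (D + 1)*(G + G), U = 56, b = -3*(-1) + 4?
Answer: 51744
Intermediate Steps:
b = 7 (b = 3 + 4 = 7)
m = 7
M(D, G) = 2*G*(1 + D) (M(D, G) = (1 + D)*(2*G) = 2*G*(1 + D))
(22*U)*M(2, m) = (22*56)*(2*7*(1 + 2)) = 1232*(2*7*3) = 1232*42 = 51744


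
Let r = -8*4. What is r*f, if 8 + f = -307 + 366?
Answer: -1632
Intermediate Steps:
f = 51 (f = -8 + (-307 + 366) = -8 + 59 = 51)
r = -32
r*f = -32*51 = -1632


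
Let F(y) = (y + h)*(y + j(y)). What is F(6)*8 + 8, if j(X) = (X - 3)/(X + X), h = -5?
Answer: 58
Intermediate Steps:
j(X) = (-3 + X)/(2*X) (j(X) = (-3 + X)/((2*X)) = (-3 + X)*(1/(2*X)) = (-3 + X)/(2*X))
F(y) = (-5 + y)*(y + (-3 + y)/(2*y)) (F(y) = (y - 5)*(y + (-3 + y)/(2*y)) = (-5 + y)*(y + (-3 + y)/(2*y)))
F(6)*8 + 8 = (-4 + 6**2 - 9/2*6 + (15/2)/6)*8 + 8 = (-4 + 36 - 27 + (15/2)*(1/6))*8 + 8 = (-4 + 36 - 27 + 5/4)*8 + 8 = (25/4)*8 + 8 = 50 + 8 = 58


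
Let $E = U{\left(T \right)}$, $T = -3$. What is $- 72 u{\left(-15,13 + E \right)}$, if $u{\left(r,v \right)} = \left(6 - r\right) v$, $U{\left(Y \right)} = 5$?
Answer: $-27216$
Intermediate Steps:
$E = 5$
$u{\left(r,v \right)} = v \left(6 - r\right)$
$- 72 u{\left(-15,13 + E \right)} = - 72 \left(13 + 5\right) \left(6 - -15\right) = - 72 \cdot 18 \left(6 + 15\right) = - 72 \cdot 18 \cdot 21 = \left(-72\right) 378 = -27216$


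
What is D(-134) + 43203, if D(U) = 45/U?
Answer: 5789157/134 ≈ 43203.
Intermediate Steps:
D(-134) + 43203 = 45/(-134) + 43203 = 45*(-1/134) + 43203 = -45/134 + 43203 = 5789157/134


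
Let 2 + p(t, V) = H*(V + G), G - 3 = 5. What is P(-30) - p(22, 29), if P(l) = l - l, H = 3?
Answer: -109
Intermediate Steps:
G = 8 (G = 3 + 5 = 8)
P(l) = 0
p(t, V) = 22 + 3*V (p(t, V) = -2 + 3*(V + 8) = -2 + 3*(8 + V) = -2 + (24 + 3*V) = 22 + 3*V)
P(-30) - p(22, 29) = 0 - (22 + 3*29) = 0 - (22 + 87) = 0 - 1*109 = 0 - 109 = -109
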